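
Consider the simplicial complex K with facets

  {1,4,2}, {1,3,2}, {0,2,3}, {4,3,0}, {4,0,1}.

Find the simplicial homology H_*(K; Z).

Fix the vertex order 0 < 1 < 2 < 3 < 4 and write every simplex with vertices in increasing order. Then dim K = 2 and the simplices of K are:

  0-simplices (5): [0], [1], [2], [3], [4]
  1-simplices (10): [0,1], [0,2], [0,3], [0,4], [1,2], [1,3], [1,4], [2,3], [2,4], [3,4]
  2-simplices (5): [0,1,4], [0,2,3], [0,3,4], [1,2,3], [1,2,4]

Hence C_0 ≅ Z^5, C_1 ≅ Z^10, C_2 ≅ Z^5.

∂_1: C_1 → C_0 maps an edge to its endpoints' difference, ∂[p,q] = q − p. For instance
  ∂[0,3] = [3] − [0].
This gives a 5×10 integer matrix of rank 4; reducing to Smith normal form yields diagonal entries (1,1,1,1).

∂_2: C_2 → C_1 maps a triangle to the signed sum of its edges. For instance
  ∂[0,2,3] = [2,3] − [0,3] + [0,2],
  ∂[0,3,4] = [3,4] − [0,4] + [0,3].
This gives a 10×5 integer matrix of rank 5; reducing to Smith normal form yields diagonal entries (1,1,1,1,1).

Now H_k = ker ∂_k / im ∂_{k+1}, so:

  H_0: rank C_0 − rank ∂_1 = 5 − 4 = 1, and the invariant factors of ∂_1 are all 1, so H_0 ≅ Z.
  H_1: rank ker ∂_1 − rank ∂_2 = (10 − 4) − 5 = 1, and the invariant factors of ∂_2 are all 1, so H_1 ≅ Z.
  H_2: rank ker ∂_2 − rank ∂_3 = (5 − 5) − 0 = 0, and there is no ∂_3, so H_2 ≅ 0.

H_0 = Z,  H_1 = Z,  H_2 = 0.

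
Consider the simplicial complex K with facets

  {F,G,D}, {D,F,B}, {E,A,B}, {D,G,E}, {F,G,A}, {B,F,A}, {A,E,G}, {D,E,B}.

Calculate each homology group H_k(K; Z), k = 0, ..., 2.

H_0 ≅ Z,  H_1 = 0,  H_2 ≅ Z.

Take the total order A < B < D < E < F < G on the vertex set. Then K (dimension 2) consists of the simplices:

  0-simplices (6): A, B, D, E, F, G
  1-simplices (12): AB, AE, AF, AG, BD, BE, BF, DE, DF, DG, EG, FG
  2-simplices (8): ABE, ABF, AEG, AFG, BDE, BDF, DEG, DFG

Hence C_0 ≅ Z^6, C_1 ≅ Z^12, C_2 ≅ Z^8.

The boundary map ∂_1: C_1 → C_0 sends each edge [p,q] (with p < q) to q − p.
The resulting 6×12 matrix has rank 5, and its Smith normal form has invariant factors (1,1,1,1,1).

∂_2: C_2 → C_1 sends each 2-simplex [p,q,r] to [q,r] − [p,r] + [p,q]. For instance
  ∂AFG = FG − AG + AF,
  ∂ABE = BE − AE + AB.
The resulting 12×8 matrix has rank 7, and its Smith normal form has invariant factors (1,1,1,1,1,1,1).

From H_k ≅ ker(∂_k) / im(∂_{k+1}) we obtain:

  H_0: rank C_0 − rank ∂_1 = 6 − 5 = 1, and the invariant factors of ∂_1 are all 1, so H_0 = Z.
  H_1: rank ker ∂_1 − rank ∂_2 = (12 − 5) − 7 = 0, and the invariant factors of ∂_2 are all 1, so H_1 = 0.
  H_2: rank ker ∂_2 − rank ∂_3 = (8 − 7) − 0 = 1, and there is no ∂_3, so H_2 = Z.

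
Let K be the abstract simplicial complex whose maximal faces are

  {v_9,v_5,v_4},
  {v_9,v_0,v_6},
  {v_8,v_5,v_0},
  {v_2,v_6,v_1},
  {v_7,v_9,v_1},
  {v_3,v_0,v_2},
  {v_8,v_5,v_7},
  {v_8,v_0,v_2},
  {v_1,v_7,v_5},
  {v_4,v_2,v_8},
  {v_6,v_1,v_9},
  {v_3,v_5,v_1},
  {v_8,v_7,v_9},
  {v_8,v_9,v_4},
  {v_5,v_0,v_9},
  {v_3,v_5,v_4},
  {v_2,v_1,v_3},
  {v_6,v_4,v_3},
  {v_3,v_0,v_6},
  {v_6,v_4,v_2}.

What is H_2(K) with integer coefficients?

Take the total order v_0 < v_1 < v_2 < v_3 < v_4 < v_5 < v_6 < v_7 < v_8 < v_9 on the vertex set. Then K (dimension 2) consists of the simplices:

  0-simplices (10): [v_0], [v_1], [v_2], [v_3], [v_4], [v_5], [v_6], [v_7], [v_8], [v_9]
  1-simplices (30): (30 of them)
  2-simplices (20): (20 of them)

Hence C_0 ≅ Z^10, C_1 ≅ Z^30, C_2 ≅ Z^20.

Boundary ∂_1: C_1 → C_0 is given by ∂[p,q] = [q] − [p]. For instance
  ∂[v_0,v_3] = [v_3] − [v_0].
As a 10×30 matrix over Z this has rank 9, with invariant factors (1,1,1,1,1,1,1,1,1).

∂_2: C_2 → C_1 sends each 2-simplex [p,q,r] to [q,r] − [p,r] + [p,q]. For instance
  ∂[v_5,v_7,v_8] = [v_7,v_8] − [v_5,v_8] + [v_5,v_7],
  ∂[v_1,v_2,v_3] = [v_2,v_3] − [v_1,v_3] + [v_1,v_2].
This gives a 30×20 integer matrix of rank 20; reducing to Smith normal form yields diagonal entries (1,1,1,1,1,1,1,1,1,1,1,1,1,1,1,1,1,1,1,2).

From H_k ≅ ker(∂_k) / im(∂_{k+1}) we obtain:

  H_2: rank ker ∂_2 − rank ∂_3 = (20 − 20) − 0 = 0, and there is no ∂_3, so H_2 ≅ 0.

(K is a triangulation of the Klein bottle.)

H_2 ≅ 0.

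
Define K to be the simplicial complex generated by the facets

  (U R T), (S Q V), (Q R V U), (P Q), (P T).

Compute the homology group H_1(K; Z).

We work with the vertex ordering P < Q < R < S < T < U < V. The simplices of K, each written with vertices in increasing order, are:

  0-simplices (7): P, Q, R, S, T, U, V
  1-simplices (12): PQ, PT, QR, QS, QU, QV, RT, RU, RV, SV, TU, UV
  2-simplices (6): QRU, QRV, QSV, QUV, RTU, RUV
  3-simplices (1): QRUV

giving chain groups C_0 ≅ Z^7, C_1 ≅ Z^12, C_2 ≅ Z^6, C_3 ≅ Z^1.

The boundary map ∂_1: C_1 → C_0 maps an edge to its endpoints' difference, ∂[p,q] = q − p.
This gives a 7×12 integer matrix of rank 6; reducing to Smith normal form yields diagonal entries (1,1,1,1,1,1).

The boundary map ∂_2: C_2 → C_1 acts by ∂[p,q,r] = [q,r] − [p,r] + [p,q]. For instance
  ∂QSV = SV − QV + QS,
  ∂QRV = RV − QV + QR.
The 12×6 boundary matrix has rank 5 and Smith normal form diag(1,1,1,1,1).

∂_3: C_3 → C_2 sends each 3-simplex σ to the alternating sum Σ_i (−1)^i (σ with its i-th vertex removed). For instance
  ∂QRUV = RUV − QUV + QRV − QRU.
The 6×1 boundary matrix has rank 1 and Smith normal form diag(1).

From H_k ≅ ker(∂_k) / im(∂_{k+1}) we obtain:

  H_1: rank ker ∂_1 − rank ∂_2 = (12 − 6) − 5 = 1, and the invariant factors of ∂_2 are all 1, so H_1 = Z.

H_1 = Z.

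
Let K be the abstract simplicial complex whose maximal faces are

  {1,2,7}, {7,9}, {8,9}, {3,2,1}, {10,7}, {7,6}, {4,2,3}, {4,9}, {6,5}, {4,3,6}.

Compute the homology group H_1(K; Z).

We work with the vertex ordering 1 < 2 < 3 < 4 < 5 < 6 < 7 < 8 < 9 < 10. The simplices of K, each written with vertices in increasing order, are:

  0-simplices (10): [1], [2], [3], [4], [5], [6], [7], [8], [9], [10]
  1-simplices (15): [1,2], [1,3], [1,7], [2,3], [2,4], [2,7], [3,4], [3,6], [4,6], [4,9], [5,6], [6,7], [7,9], [7,10], [8,9]
  2-simplices (4): [1,2,3], [1,2,7], [2,3,4], [3,4,6]

Hence C_0 ≅ Z^10, C_1 ≅ Z^15, C_2 ≅ Z^4.

∂_1: C_1 → C_0 maps an edge to its endpoints' difference, ∂[p,q] = q − p. For instance
  ∂[4,9] = [9] − [4].
The resulting 10×15 matrix has rank 9, and its Smith normal form has invariant factors (1,1,1,1,1,1,1,1,1).

Boundary ∂_2: C_2 → C_1 maps a triangle to the signed sum of its edges. For instance
  ∂[3,4,6] = [4,6] − [3,6] + [3,4],
  ∂[2,3,4] = [3,4] − [2,4] + [2,3].
The 15×4 boundary matrix has rank 4 and Smith normal form diag(1,1,1,1).

Now H_k = ker ∂_k / im ∂_{k+1}, so:

  H_1: rank ker ∂_1 − rank ∂_2 = (15 − 9) − 4 = 2, and the invariant factors of ∂_2 are all 1, so H_1 ≅ Z^2.

H_1 ≅ Z^2.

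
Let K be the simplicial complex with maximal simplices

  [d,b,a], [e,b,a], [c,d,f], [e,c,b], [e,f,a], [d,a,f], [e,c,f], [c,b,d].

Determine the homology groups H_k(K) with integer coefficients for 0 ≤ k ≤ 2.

Take the total order a < b < c < d < e < f on the vertex set. Then K (dimension 2) consists of the simplices:

  0-simplices (6): a, b, c, d, e, f
  1-simplices (12): ab, ad, ae, af, bc, bd, be, cd, ce, cf, df, ef
  2-simplices (8): abd, abe, adf, aef, bcd, bce, cdf, cef

Hence C_0 ≅ Z^6, C_1 ≅ Z^12, C_2 ≅ Z^8.

Boundary ∂_1: C_1 → C_0 is given by ∂[p,q] = [q] − [p]. For instance
  ∂bc = c − b.
This gives a 6×12 integer matrix of rank 5; reducing to Smith normal form yields diagonal entries (1,1,1,1,1).

∂_2: C_2 → C_1 maps a triangle to the signed sum of its edges. For instance
  ∂cdf = df − cf + cd,
  ∂adf = df − af + ad.
The 12×8 boundary matrix has rank 7 and Smith normal form diag(1,1,1,1,1,1,1).

From H_k ≅ ker(∂_k) / im(∂_{k+1}) we obtain:

  H_0: rank C_0 − rank ∂_1 = 6 − 5 = 1, and the invariant factors of ∂_1 are all 1, so H_0 = Z.
  H_1: rank ker ∂_1 − rank ∂_2 = (12 − 5) − 7 = 0, and the invariant factors of ∂_2 are all 1, so H_1 = 0.
  H_2: rank ker ∂_2 − rank ∂_3 = (8 − 7) − 0 = 1, and there is no ∂_3, so H_2 = Z.

As a check, the Euler characteristic is 6 − 12 + 8 = 2, which agrees with 1 − 0 + 1 = 2.

H_0 ≅ Z,  H_1 = 0,  H_2 ≅ Z.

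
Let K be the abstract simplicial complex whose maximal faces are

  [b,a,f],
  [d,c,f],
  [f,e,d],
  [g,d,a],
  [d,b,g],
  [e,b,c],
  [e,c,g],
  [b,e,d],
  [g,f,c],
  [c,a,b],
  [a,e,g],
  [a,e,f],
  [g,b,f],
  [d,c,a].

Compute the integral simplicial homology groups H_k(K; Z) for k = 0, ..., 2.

Fix the vertex order a < b < c < d < e < f < g and write every simplex with vertices in increasing order. Then dim K = 2 and the simplices of K are:

  0-simplices (7): a, b, c, d, e, f, g
  1-simplices (21): ab, ac, ad, ae, af, ag, bc, bd, be, bf, bg, cd, ce, cf, cg, de, df, dg, ef, eg, fg
  2-simplices (14): abc, abf, acd, adg, aef, aeg, bce, bde, bdg, bfg, cdf, ceg, cfg, def

so the chain groups are C_0 ≅ Z^7, C_1 ≅ Z^21, C_2 ≅ Z^14.

The boundary map ∂_1: C_1 → C_0 is given by ∂[p,q] = [q] − [p].
As a 7×21 matrix over Z this has rank 6, with invariant factors (1,1,1,1,1,1).

The boundary map ∂_2: C_2 → C_1 maps a triangle to the signed sum of its edges. For instance
  ∂acd = cd − ad + ac,
  ∂abc = bc − ac + ab.
This gives a 21×14 integer matrix of rank 13; reducing to Smith normal form yields diagonal entries (1,1,1,1,1,1,1,1,1,1,1,1,1).

From H_k ≅ ker(∂_k) / im(∂_{k+1}) we obtain:

  H_0: rank C_0 − rank ∂_1 = 7 − 6 = 1, and the invariant factors of ∂_1 are all 1, so H_0 ≅ Z.
  H_1: rank ker ∂_1 − rank ∂_2 = (21 − 6) − 13 = 2, and the invariant factors of ∂_2 are all 1, so H_1 ≅ Z^2.
  H_2: rank ker ∂_2 − rank ∂_3 = (14 − 13) − 0 = 1, and there is no ∂_3, so H_2 ≅ Z.

(K is a triangulation of the torus T^2.)

H_0 = Z,  H_1 = Z^2,  H_2 = Z.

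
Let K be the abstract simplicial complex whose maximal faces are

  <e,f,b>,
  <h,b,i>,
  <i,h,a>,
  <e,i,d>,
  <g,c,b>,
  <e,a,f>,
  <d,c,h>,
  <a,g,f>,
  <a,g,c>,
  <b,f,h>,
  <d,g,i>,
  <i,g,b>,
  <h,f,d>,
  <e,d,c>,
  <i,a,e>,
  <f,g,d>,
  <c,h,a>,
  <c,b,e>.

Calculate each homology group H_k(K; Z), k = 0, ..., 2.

H_0 = Z,  H_1 = Z^2,  H_2 = Z.

Fix the vertex order a < b < c < d < e < f < g < h < i and write every simplex with vertices in increasing order. Then dim K = 2 and the simplices of K are:

  0-simplices (9): a, b, c, d, e, f, g, h, i
  1-simplices (27): ac, ae, af, ag, ah, ai, bc, be, bf, bg, bh, bi, cd, ce, cg, ch, de, df, dg, dh, di, ef, ei, fg, fh, gi, hi
  2-simplices (18): acg, ach, aef, aei, afg, ahi, bce, bcg, bef, bfh, bgi, bhi, cde, cdh, dei, dfg, dfh, dgi

giving chain groups C_0 ≅ Z^9, C_1 ≅ Z^27, C_2 ≅ Z^18.

The boundary map ∂_1: C_1 → C_0 maps an edge to its endpoints' difference, ∂[p,q] = q − p.
As a 9×27 matrix over Z this has rank 8, with invariant factors (1,1,1,1,1,1,1,1).

∂_2: C_2 → C_1 acts by ∂[p,q,r] = [q,r] − [p,r] + [p,q]. For instance
  ∂afg = fg − ag + af,
  ∂bcg = cg − bg + bc.
The 27×18 boundary matrix has rank 17 and Smith normal form diag(1,1,1,1,1,1,1,1,1,1,1,1,1,1,1,1,1).

From H_k ≅ ker(∂_k) / im(∂_{k+1}) we obtain:

  H_0: rank C_0 − rank ∂_1 = 9 − 8 = 1, and the invariant factors of ∂_1 are all 1, so H_0 ≅ Z.
  H_1: rank ker ∂_1 − rank ∂_2 = (27 − 8) − 17 = 2, and the invariant factors of ∂_2 are all 1, so H_1 ≅ Z^2.
  H_2: rank ker ∂_2 − rank ∂_3 = (18 − 17) − 0 = 1, and there is no ∂_3, so H_2 ≅ Z.

As a check, the Euler characteristic is 9 − 27 + 18 = 0, which agrees with 1 − 2 + 1 = 0.
(K is a triangulation of the torus T^2.)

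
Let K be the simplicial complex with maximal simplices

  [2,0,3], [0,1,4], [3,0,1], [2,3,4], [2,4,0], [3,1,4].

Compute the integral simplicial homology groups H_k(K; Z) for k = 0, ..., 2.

H_0 = Z,  H_1 = 0,  H_2 = Z.

We work with the vertex ordering 0 < 1 < 2 < 3 < 4. The simplices of K, each written with vertices in increasing order, are:

  0-simplices (5): [0], [1], [2], [3], [4]
  1-simplices (9): [0,1], [0,2], [0,3], [0,4], [1,3], [1,4], [2,3], [2,4], [3,4]
  2-simplices (6): [0,1,3], [0,1,4], [0,2,3], [0,2,4], [1,3,4], [2,3,4]

Hence C_0 ≅ Z^5, C_1 ≅ Z^9, C_2 ≅ Z^6.

Boundary ∂_1: C_1 → C_0 is given by ∂[p,q] = [q] − [p]. For instance
  ∂[0,2] = [2] − [0].
The resulting 5×9 matrix has rank 4, and its Smith normal form has invariant factors (1,1,1,1).

The boundary map ∂_2: C_2 → C_1 acts by ∂[p,q,r] = [q,r] − [p,r] + [p,q]. For instance
  ∂[0,2,3] = [2,3] − [0,3] + [0,2],
  ∂[0,1,4] = [1,4] − [0,4] + [0,1].
The resulting 9×6 matrix has rank 5, and its Smith normal form has invariant factors (1,1,1,1,1).

Now H_k = ker ∂_k / im ∂_{k+1}, so:

  H_0: rank C_0 − rank ∂_1 = 5 − 4 = 1, and the invariant factors of ∂_1 are all 1, so H_0 ≅ Z.
  H_1: rank ker ∂_1 − rank ∂_2 = (9 − 4) − 5 = 0, and the invariant factors of ∂_2 are all 1, so H_1 ≅ 0.
  H_2: rank ker ∂_2 − rank ∂_3 = (6 − 5) − 0 = 1, and there is no ∂_3, so H_2 ≅ Z.

As a check, the Euler characteristic is 5 − 9 + 6 = 2, which agrees with 1 − 0 + 1 = 2.
(K is a triangulation of the 2-sphere S^2.)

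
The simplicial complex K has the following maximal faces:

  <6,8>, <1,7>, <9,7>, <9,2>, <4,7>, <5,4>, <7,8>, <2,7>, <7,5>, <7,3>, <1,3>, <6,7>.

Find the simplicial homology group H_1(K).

H_1 = Z^4.

K has 9 vertices, 12 edges.
rank ∂_1 = 8, rank ∂_2 = 0 ⇒ b_1 = 12 − 8 − 0 = 4. So H_1 = Z^4.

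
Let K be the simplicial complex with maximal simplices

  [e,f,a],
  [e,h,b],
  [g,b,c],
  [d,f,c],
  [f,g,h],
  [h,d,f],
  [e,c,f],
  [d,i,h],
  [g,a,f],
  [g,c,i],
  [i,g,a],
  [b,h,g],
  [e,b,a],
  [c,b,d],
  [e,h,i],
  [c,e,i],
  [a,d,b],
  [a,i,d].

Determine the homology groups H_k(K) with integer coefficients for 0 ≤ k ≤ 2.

Fix the vertex order a < b < c < d < e < f < g < h < i and write every simplex with vertices in increasing order. Then dim K = 2 and the simplices of K are:

  0-simplices (9): a, b, c, d, e, f, g, h, i
  1-simplices (27): ab, ad, ae, af, ag, ai, bc, bd, be, bg, bh, cd, ce, cf, cg, ci, df, dh, di, ef, eh, ei, fg, fh, gh, gi, hi
  2-simplices (18): abd, abe, adi, aef, afg, agi, bcd, bcg, beh, bgh, cdf, cef, cei, cgi, dfh, dhi, ehi, fgh

so the chain groups are C_0 ≅ Z^9, C_1 ≅ Z^27, C_2 ≅ Z^18.

∂_1: C_1 → C_0 maps an edge to its endpoints' difference, ∂[p,q] = q − p. For instance
  ∂eh = h − e.
The 9×27 boundary matrix has rank 8 and Smith normal form diag(1,1,1,1,1,1,1,1).

The boundary map ∂_2: C_2 → C_1 acts by ∂[p,q,r] = [q,r] − [p,r] + [p,q]. For instance
  ∂agi = gi − ai + ag,
  ∂cei = ei − ci + ce.
This gives a 27×18 integer matrix of rank 17; reducing to Smith normal form yields diagonal entries (1,1,1,1,1,1,1,1,1,1,1,1,1,1,1,1,1).

From H_k ≅ ker(∂_k) / im(∂_{k+1}) we obtain:

  H_0: rank C_0 − rank ∂_1 = 9 − 8 = 1, and the invariant factors of ∂_1 are all 1, so H_0 = Z.
  H_1: rank ker ∂_1 − rank ∂_2 = (27 − 8) − 17 = 2, and the invariant factors of ∂_2 are all 1, so H_1 = Z^2.
  H_2: rank ker ∂_2 − rank ∂_3 = (18 − 17) − 0 = 1, and there is no ∂_3, so H_2 = Z.

As a check, the Euler characteristic is 9 − 27 + 18 = 0, which agrees with 1 − 2 + 1 = 0.

H_0 ≅ Z,  H_1 ≅ Z^2,  H_2 ≅ Z.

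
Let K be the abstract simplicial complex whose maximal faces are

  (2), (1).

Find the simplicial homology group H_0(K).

K has 2 vertices.
rank ∂_0 = 0, rank ∂_1 = 0 ⇒ b_0 = 2 − 0 − 0 = 2. So H_0 = Z^2.

H_0 ≅ Z^2.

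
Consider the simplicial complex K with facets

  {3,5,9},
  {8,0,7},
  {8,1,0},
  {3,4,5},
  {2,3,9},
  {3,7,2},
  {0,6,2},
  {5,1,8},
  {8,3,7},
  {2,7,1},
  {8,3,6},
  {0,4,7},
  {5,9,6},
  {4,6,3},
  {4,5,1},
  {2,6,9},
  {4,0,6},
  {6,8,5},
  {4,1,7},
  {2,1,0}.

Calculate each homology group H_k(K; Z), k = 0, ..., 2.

H_0 ≅ Z,  H_1 ≅ Z × Z/2,  H_2 = 0.

Order the vertices as 0 < 1 < 2 < 3 < 4 < 5 < 6 < 7 < 8 < 9. Listing each simplex with vertices in this order, K has dimension 2 with simplices:

  0-simplices (10): [0], [1], [2], [3], [4], [5], [6], [7], [8], [9]
  1-simplices (30): (30 of them)
  2-simplices (20): (20 of them)

Hence C_0 ≅ Z^10, C_1 ≅ Z^30, C_2 ≅ Z^20.

The boundary map ∂_1: C_1 → C_0 maps an edge to its endpoints' difference, ∂[p,q] = q − p.
The 10×30 boundary matrix has rank 9 and Smith normal form diag(1,1,1,1,1,1,1,1,1).

The boundary map ∂_2: C_2 → C_1 sends each 2-simplex [p,q,r] to [q,r] − [p,r] + [p,q]. For instance
  ∂[1,2,7] = [2,7] − [1,7] + [1,2],
  ∂[2,3,7] = [3,7] − [2,7] + [2,3].
This gives a 30×20 integer matrix of rank 20; reducing to Smith normal form yields diagonal entries (1,1,1,1,1,1,1,1,1,1,1,1,1,1,1,1,1,1,1,2).

Reading off H_k = ker ∂_k / im ∂_{k+1}:

  H_0: rank C_0 − rank ∂_1 = 10 − 9 = 1, and the invariant factors of ∂_1 are all 1, so H_0 = Z.
  H_1: rank ker ∂_1 − rank ∂_2 = (30 − 9) − 20 = 1, and ∂_2 has invariant factor 2 > 1, so H_1 = Z × Z/2.
  H_2: rank ker ∂_2 − rank ∂_3 = (20 − 20) − 0 = 0, and there is no ∂_3, so H_2 = 0.

As a check, the Euler characteristic is 10 − 30 + 20 = 0, which agrees with 1 − 1 + 0 = 0.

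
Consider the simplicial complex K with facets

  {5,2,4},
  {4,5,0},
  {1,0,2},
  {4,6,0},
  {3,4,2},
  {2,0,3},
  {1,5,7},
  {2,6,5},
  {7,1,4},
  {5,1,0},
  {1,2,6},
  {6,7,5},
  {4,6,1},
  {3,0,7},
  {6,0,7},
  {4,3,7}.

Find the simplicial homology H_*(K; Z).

H_0 = Z,  H_1 = Z^2,  H_2 = Z.

K has 8 vertices, 24 edges, 16 triangles.
rank ∂_0 = 0, rank ∂_1 = 7 ⇒ b_0 = 8 − 0 − 7 = 1; all invariant factors of ∂_1 are 1 so no torsion. So H_0 = Z.
rank ∂_1 = 7, rank ∂_2 = 15 ⇒ b_1 = 24 − 7 − 15 = 2; all invariant factors of ∂_2 are 1 so no torsion. So H_1 = Z^2.
rank ∂_2 = 15, rank ∂_3 = 0 ⇒ b_2 = 16 − 15 − 0 = 1. So H_2 = Z.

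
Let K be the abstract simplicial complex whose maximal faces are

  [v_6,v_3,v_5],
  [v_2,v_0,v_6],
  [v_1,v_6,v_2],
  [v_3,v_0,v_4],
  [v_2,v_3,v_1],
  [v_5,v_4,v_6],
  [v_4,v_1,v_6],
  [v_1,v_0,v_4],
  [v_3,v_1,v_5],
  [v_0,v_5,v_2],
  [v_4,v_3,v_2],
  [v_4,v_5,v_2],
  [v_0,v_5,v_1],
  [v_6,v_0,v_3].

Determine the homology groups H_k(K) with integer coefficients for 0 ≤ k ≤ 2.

Fix the vertex order v_0 < v_1 < v_2 < v_3 < v_4 < v_5 < v_6 and write every simplex with vertices in increasing order. Then dim K = 2 and the simplices of K are:

  0-simplices (7): [v_0], [v_1], [v_2], [v_3], [v_4], [v_5], [v_6]
  1-simplices (21): (21 of them)
  2-simplices (14): (14 of them)

so the chain groups are C_0 ≅ Z^7, C_1 ≅ Z^21, C_2 ≅ Z^14.

The boundary map ∂_1: C_1 → C_0 maps an edge to its endpoints' difference, ∂[p,q] = q − p. For instance
  ∂[v_2,v_3] = [v_3] − [v_2].
This gives a 7×21 integer matrix of rank 6; reducing to Smith normal form yields diagonal entries (1,1,1,1,1,1).

The boundary map ∂_2: C_2 → C_1 acts by ∂[p,q,r] = [q,r] − [p,r] + [p,q]. For instance
  ∂[v_2,v_4,v_5] = [v_4,v_5] − [v_2,v_5] + [v_2,v_4],
  ∂[v_0,v_3,v_6] = [v_3,v_6] − [v_0,v_6] + [v_0,v_3].
This gives a 21×14 integer matrix of rank 13; reducing to Smith normal form yields diagonal entries (1,1,1,1,1,1,1,1,1,1,1,1,1).

Computing H_k = (kernel of ∂_k) / (image of ∂_{k+1}):

  H_0: rank C_0 − rank ∂_1 = 7 − 6 = 1, and the invariant factors of ∂_1 are all 1, so H_0 = Z.
  H_1: rank ker ∂_1 − rank ∂_2 = (21 − 6) − 13 = 2, and the invariant factors of ∂_2 are all 1, so H_1 = Z^2.
  H_2: rank ker ∂_2 − rank ∂_3 = (14 − 13) − 0 = 1, and there is no ∂_3, so H_2 = Z.

H_0 = Z,  H_1 = Z^2,  H_2 = Z.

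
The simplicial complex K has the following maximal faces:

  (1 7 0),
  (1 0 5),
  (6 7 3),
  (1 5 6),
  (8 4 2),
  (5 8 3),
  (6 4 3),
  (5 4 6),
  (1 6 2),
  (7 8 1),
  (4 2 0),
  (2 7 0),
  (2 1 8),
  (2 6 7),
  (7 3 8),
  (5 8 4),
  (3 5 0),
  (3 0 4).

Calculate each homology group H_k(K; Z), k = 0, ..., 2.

We work with the vertex ordering 0 < 1 < 2 < 3 < 4 < 5 < 6 < 7 < 8. The simplices of K, each written with vertices in increasing order, are:

  0-simplices (9): [0], [1], [2], [3], [4], [5], [6], [7], [8]
  1-simplices (27): (27 of them)
  2-simplices (18): [0,1,5], [0,1,7], [0,2,4], [0,2,7], [0,3,4], [0,3,5], [1,2,6], [1,2,8], [1,5,6], [1,7,8], [2,4,8], [2,6,7], [3,4,6], [3,5,8], [3,6,7], [3,7,8], [4,5,6], [4,5,8]

so the chain groups are C_0 ≅ Z^9, C_1 ≅ Z^27, C_2 ≅ Z^18.

The boundary map ∂_1: C_1 → C_0 sends each edge [p,q] (with p < q) to q − p.
As a 9×27 matrix over Z this has rank 8, with invariant factors (1,1,1,1,1,1,1,1).

∂_2: C_2 → C_1 acts by ∂[p,q,r] = [q,r] − [p,r] + [p,q]. For instance
  ∂[0,2,4] = [2,4] − [0,4] + [0,2],
  ∂[1,2,6] = [2,6] − [1,6] + [1,2].
The resulting 27×18 matrix has rank 18, and its Smith normal form has invariant factors (1,1,1,1,1,1,1,1,1,1,1,1,1,1,1,1,1,2).

Now H_k = ker ∂_k / im ∂_{k+1}, so:

  H_0: rank C_0 − rank ∂_1 = 9 − 8 = 1, and the invariant factors of ∂_1 are all 1, so H_0 ≅ Z.
  H_1: rank ker ∂_1 − rank ∂_2 = (27 − 8) − 18 = 1, and ∂_2 has invariant factor 2 > 1, so H_1 ≅ Z ⊕ Z/2.
  H_2: rank ker ∂_2 − rank ∂_3 = (18 − 18) − 0 = 0, and there is no ∂_3, so H_2 ≅ 0.

As a check, the Euler characteristic is 9 − 27 + 18 = 0, which agrees with 1 − 1 + 0 = 0.
(K is a triangulation of the Klein bottle.)

H_0 ≅ Z,  H_1 ≅ Z ⊕ Z/2,  H_2 = 0.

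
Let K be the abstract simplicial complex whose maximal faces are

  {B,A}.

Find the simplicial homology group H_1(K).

Order the vertices as A < B. Listing each simplex with vertices in this order, K has dimension 1 with simplices:

  0-simplices (2): A, B
  1-simplices (1): AB

Hence C_0 ≅ Z^2, C_1 ≅ Z^1.

The boundary map ∂_1: C_1 → C_0 sends each edge [p,q] (with p < q) to q − p. For instance
  ∂AB = B − A.
The 2×1 boundary matrix has rank 1 and Smith normal form diag(1).

Reading off H_k = ker ∂_k / im ∂_{k+1}:

  H_1: rank ker ∂_1 − rank ∂_2 = (1 − 1) − 0 = 0, and there is no ∂_2, so H_1 ≅ 0.

H_1 ≅ 0.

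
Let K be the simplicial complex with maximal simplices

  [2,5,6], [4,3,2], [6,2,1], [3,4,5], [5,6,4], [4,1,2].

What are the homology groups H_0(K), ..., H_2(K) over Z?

H_0 = Z,  H_1 = Z,  H_2 = 0.

We work with the vertex ordering 1 < 2 < 3 < 4 < 5 < 6. The simplices of K, each written with vertices in increasing order, are:

  0-simplices (6): [1], [2], [3], [4], [5], [6]
  1-simplices (12): [1,2], [1,4], [1,6], [2,3], [2,4], [2,5], [2,6], [3,4], [3,5], [4,5], [4,6], [5,6]
  2-simplices (6): [1,2,4], [1,2,6], [2,3,4], [2,5,6], [3,4,5], [4,5,6]

so the chain groups are C_0 ≅ Z^6, C_1 ≅ Z^12, C_2 ≅ Z^6.

Boundary ∂_1: C_1 → C_0 sends each edge [p,q] (with p < q) to q − p. For instance
  ∂[5,6] = [6] − [5].
As a 6×12 matrix over Z this has rank 5, with invariant factors (1,1,1,1,1).

The boundary map ∂_2: C_2 → C_1 sends each 2-simplex [p,q,r] to [q,r] − [p,r] + [p,q]. For instance
  ∂[1,2,6] = [2,6] − [1,6] + [1,2],
  ∂[4,5,6] = [5,6] − [4,6] + [4,5].
The resulting 12×6 matrix has rank 6, and its Smith normal form has invariant factors (1,1,1,1,1,1).

Now H_k = ker ∂_k / im ∂_{k+1}, so:

  H_0: rank C_0 − rank ∂_1 = 6 − 5 = 1, and the invariant factors of ∂_1 are all 1, so H_0 ≅ Z.
  H_1: rank ker ∂_1 − rank ∂_2 = (12 − 5) − 6 = 1, and the invariant factors of ∂_2 are all 1, so H_1 ≅ Z.
  H_2: rank ker ∂_2 − rank ∂_3 = (6 − 6) − 0 = 0, and there is no ∂_3, so H_2 ≅ 0.

(K is a triangulation of the cylinder S^1 x I.)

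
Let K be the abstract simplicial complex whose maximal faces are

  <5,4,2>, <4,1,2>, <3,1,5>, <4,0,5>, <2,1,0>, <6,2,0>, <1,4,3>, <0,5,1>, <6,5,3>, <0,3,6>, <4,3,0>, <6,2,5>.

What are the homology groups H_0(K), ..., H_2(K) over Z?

H_0 = Z,  H_1 = Z_2,  H_2 = 0.

K has 7 vertices, 18 edges, 12 triangles.
rank ∂_0 = 0, rank ∂_1 = 6 ⇒ b_0 = 7 − 0 − 6 = 1; all invariant factors of ∂_1 are 1 so no torsion. So H_0 ≅ Z.
rank ∂_1 = 6, rank ∂_2 = 12 ⇒ b_1 = 18 − 6 − 12 = 0; ∂_2 has invariant factor(s) [2] giving torsion. So H_1 ≅ Z_2.
rank ∂_2 = 12, rank ∂_3 = 0 ⇒ b_2 = 12 − 12 − 0 = 0. So H_2 ≅ 0.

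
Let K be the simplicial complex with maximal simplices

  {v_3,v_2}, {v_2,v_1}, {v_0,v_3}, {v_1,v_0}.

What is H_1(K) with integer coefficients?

H_1 = Z.

Take the total order v_0 < v_1 < v_2 < v_3 on the vertex set. Then K (dimension 1) consists of the simplices:

  0-simplices (4): [v_0], [v_1], [v_2], [v_3]
  1-simplices (4): [v_0,v_1], [v_0,v_3], [v_1,v_2], [v_2,v_3]

Hence C_0 ≅ Z^4, C_1 ≅ Z^4.

Boundary ∂_1: C_1 → C_0 maps an edge to its endpoints' difference, ∂[p,q] = q − p. For instance
  ∂[v_0,v_3] = [v_3] − [v_0].
As a 4×4 matrix over Z this has rank 3, with invariant factors (1,1,1).

Computing H_k = (kernel of ∂_k) / (image of ∂_{k+1}):

  H_1: rank ker ∂_1 − rank ∂_2 = (4 − 3) − 0 = 1, and there is no ∂_2, so H_1 = Z.

(K is a triangulation of the circle S^1.)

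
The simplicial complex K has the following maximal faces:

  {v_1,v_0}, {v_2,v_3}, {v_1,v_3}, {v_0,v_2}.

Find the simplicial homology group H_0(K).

H_0 = Z.

Fix the vertex order v_0 < v_1 < v_2 < v_3 and write every simplex with vertices in increasing order. Then dim K = 1 and the simplices of K are:

  0-simplices (4): [v_0], [v_1], [v_2], [v_3]
  1-simplices (4): [v_0,v_1], [v_0,v_2], [v_1,v_3], [v_2,v_3]

giving chain groups C_0 ≅ Z^4, C_1 ≅ Z^4.

∂_1: C_1 → C_0 maps an edge to its endpoints' difference, ∂[p,q] = q − p. For instance
  ∂[v_2,v_3] = [v_3] − [v_2].
The resulting 4×4 matrix has rank 3, and its Smith normal form has invariant factors (1,1,1).

From H_k ≅ ker(∂_k) / im(∂_{k+1}) we obtain:

  H_0: rank C_0 − rank ∂_1 = 4 − 3 = 1, and the invariant factors of ∂_1 are all 1, so H_0 = Z.

(K is a triangulation of the circle S^1.)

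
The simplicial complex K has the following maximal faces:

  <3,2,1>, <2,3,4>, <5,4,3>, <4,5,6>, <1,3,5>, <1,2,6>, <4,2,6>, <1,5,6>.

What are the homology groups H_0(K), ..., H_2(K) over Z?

H_0 = Z,  H_1 = 0,  H_2 = Z.

We work with the vertex ordering 1 < 2 < 3 < 4 < 5 < 6. The simplices of K, each written with vertices in increasing order, are:

  0-simplices (6): [1], [2], [3], [4], [5], [6]
  1-simplices (12): [1,2], [1,3], [1,5], [1,6], [2,3], [2,4], [2,6], [3,4], [3,5], [4,5], [4,6], [5,6]
  2-simplices (8): [1,2,3], [1,2,6], [1,3,5], [1,5,6], [2,3,4], [2,4,6], [3,4,5], [4,5,6]

giving chain groups C_0 ≅ Z^6, C_1 ≅ Z^12, C_2 ≅ Z^8.

Boundary ∂_1: C_1 → C_0 sends each edge [p,q] (with p < q) to q − p.
The resulting 6×12 matrix has rank 5, and its Smith normal form has invariant factors (1,1,1,1,1).

∂_2: C_2 → C_1 sends each 2-simplex [p,q,r] to [q,r] − [p,r] + [p,q]. For instance
  ∂[2,3,4] = [3,4] − [2,4] + [2,3],
  ∂[1,5,6] = [5,6] − [1,6] + [1,5].
The resulting 12×8 matrix has rank 7, and its Smith normal form has invariant factors (1,1,1,1,1,1,1).

Reading off H_k = ker ∂_k / im ∂_{k+1}:

  H_0: rank C_0 − rank ∂_1 = 6 − 5 = 1, and the invariant factors of ∂_1 are all 1, so H_0 = Z.
  H_1: rank ker ∂_1 − rank ∂_2 = (12 − 5) − 7 = 0, and the invariant factors of ∂_2 are all 1, so H_1 = 0.
  H_2: rank ker ∂_2 − rank ∂_3 = (8 − 7) − 0 = 1, and there is no ∂_3, so H_2 = Z.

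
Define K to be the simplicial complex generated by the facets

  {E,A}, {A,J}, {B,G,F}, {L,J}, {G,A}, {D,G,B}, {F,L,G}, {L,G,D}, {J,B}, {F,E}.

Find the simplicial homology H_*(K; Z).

K has 8 vertices, 14 edges, 4 triangles.
rank ∂_0 = 0, rank ∂_1 = 7 ⇒ b_0 = 8 − 0 − 7 = 1; all invariant factors of ∂_1 are 1 so no torsion. So H_0 ≅ Z.
rank ∂_1 = 7, rank ∂_2 = 4 ⇒ b_1 = 14 − 7 − 4 = 3; all invariant factors of ∂_2 are 1 so no torsion. So H_1 ≅ Z^3.
rank ∂_2 = 4, rank ∂_3 = 0 ⇒ b_2 = 4 − 4 − 0 = 0. So H_2 ≅ 0.

H_0 ≅ Z,  H_1 ≅ Z^3,  H_2 = 0.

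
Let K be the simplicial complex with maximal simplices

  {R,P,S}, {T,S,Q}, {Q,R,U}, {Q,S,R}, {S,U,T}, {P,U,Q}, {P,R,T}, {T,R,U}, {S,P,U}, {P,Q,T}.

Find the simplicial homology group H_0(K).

H_0 ≅ Z.

We work with the vertex ordering P < Q < R < S < T < U. The simplices of K, each written with vertices in increasing order, are:

  0-simplices (6): P, Q, R, S, T, U
  1-simplices (15): PQ, PR, PS, PT, PU, QR, QS, QT, QU, RS, RT, RU, ST, SU, TU
  2-simplices (10): PQT, PQU, PRS, PRT, PSU, QRS, QRU, QST, RTU, STU

Hence C_0 ≅ Z^6, C_1 ≅ Z^15, C_2 ≅ Z^10.

∂_1: C_1 → C_0 maps an edge to its endpoints' difference, ∂[p,q] = q − p.
As a 6×15 matrix over Z this has rank 5, with invariant factors (1,1,1,1,1).

The boundary map ∂_2: C_2 → C_1 maps a triangle to the signed sum of its edges. For instance
  ∂QST = ST − QT + QS,
  ∂PQT = QT − PT + PQ.
The resulting 15×10 matrix has rank 10, and its Smith normal form has invariant factors (1,1,1,1,1,1,1,1,1,2).

Now H_k = ker ∂_k / im ∂_{k+1}, so:

  H_0: rank C_0 − rank ∂_1 = 6 − 5 = 1, and the invariant factors of ∂_1 are all 1, so H_0 ≅ Z.

(K is a triangulation of the real projective plane RP^2.)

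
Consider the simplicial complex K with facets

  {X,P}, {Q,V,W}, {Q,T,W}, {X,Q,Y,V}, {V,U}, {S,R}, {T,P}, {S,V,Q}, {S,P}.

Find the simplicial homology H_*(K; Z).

We work with the vertex ordering P < Q < R < S < T < U < V < W < X < Y. The simplices of K, each written with vertices in increasing order, are:

  0-simplices (10): P, Q, R, S, T, U, V, W, X, Y
  1-simplices (17): PS, PT, PX, QS, QT, QV, QW, QX, QY, RS, SV, TW, UV, VW, VX, VY, XY
  2-simplices (7): QSV, QTW, QVW, QVX, QVY, QXY, VXY
  3-simplices (1): QVXY

giving chain groups C_0 ≅ Z^10, C_1 ≅ Z^17, C_2 ≅ Z^7, C_3 ≅ Z^1.

Boundary ∂_1: C_1 → C_0 maps an edge to its endpoints' difference, ∂[p,q] = q − p. For instance
  ∂TW = W − T.
The resulting 10×17 matrix has rank 9, and its Smith normal form has invariant factors (1,1,1,1,1,1,1,1,1).

Boundary ∂_2: C_2 → C_1 maps a triangle to the signed sum of its edges. For instance
  ∂VXY = XY − VY + VX,
  ∂QSV = SV − QV + QS.
The 17×7 boundary matrix has rank 6 and Smith normal form diag(1,1,1,1,1,1).

The boundary map ∂_3: C_3 → C_2 sends each 3-simplex σ to the alternating sum Σ_i (−1)^i (σ with its i-th vertex removed). For instance
  ∂QVXY = VXY − QXY + QVY − QVX.
The resulting 7×1 matrix has rank 1, and its Smith normal form has invariant factors (1).

Now H_k = ker ∂_k / im ∂_{k+1}, so:

  H_0: rank C_0 − rank ∂_1 = 10 − 9 = 1, and the invariant factors of ∂_1 are all 1, so H_0 ≅ Z.
  H_1: rank ker ∂_1 − rank ∂_2 = (17 − 9) − 6 = 2, and the invariant factors of ∂_2 are all 1, so H_1 ≅ Z^2.
  H_2: rank ker ∂_2 − rank ∂_3 = (7 − 6) − 1 = 0, and the invariant factors of ∂_3 are all 1, so H_2 ≅ 0.
  H_3: rank ker ∂_3 − rank ∂_4 = (1 − 1) − 0 = 0, and there is no ∂_4, so H_3 ≅ 0.

As a check, the Euler characteristic is 10 − 17 + 7 − 1 = -1, which agrees with 1 − 2 + 0 − 0 = -1.

H_0 ≅ Z,  H_1 ≅ Z^2,  H_2 = 0,  H_3 = 0.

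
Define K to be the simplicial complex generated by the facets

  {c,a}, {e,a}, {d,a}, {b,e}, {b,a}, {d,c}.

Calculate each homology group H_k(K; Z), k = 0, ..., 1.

Take the total order a < b < c < d < e on the vertex set. Then K (dimension 1) consists of the simplices:

  0-simplices (5): a, b, c, d, e
  1-simplices (6): ab, ac, ad, ae, be, cd

so the chain groups are C_0 ≅ Z^5, C_1 ≅ Z^6.

The boundary map ∂_1: C_1 → C_0 sends each edge [p,q] (with p < q) to q − p. For instance
  ∂cd = d − c.
As a 5×6 matrix over Z this has rank 4, with invariant factors (1,1,1,1).

Reading off H_k = ker ∂_k / im ∂_{k+1}:

  H_0: rank C_0 − rank ∂_1 = 5 − 4 = 1, and the invariant factors of ∂_1 are all 1, so H_0 ≅ Z.
  H_1: rank ker ∂_1 − rank ∂_2 = (6 − 4) − 0 = 2, and there is no ∂_2, so H_1 ≅ Z^2.

H_0 = Z,  H_1 = Z^2.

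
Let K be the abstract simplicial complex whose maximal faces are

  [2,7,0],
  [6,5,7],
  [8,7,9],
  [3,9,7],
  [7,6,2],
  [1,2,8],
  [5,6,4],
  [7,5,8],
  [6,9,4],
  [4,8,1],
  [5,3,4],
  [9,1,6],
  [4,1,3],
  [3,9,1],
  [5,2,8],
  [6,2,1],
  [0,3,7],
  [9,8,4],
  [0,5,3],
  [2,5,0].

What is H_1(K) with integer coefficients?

We work with the vertex ordering 0 < 1 < 2 < 3 < 4 < 5 < 6 < 7 < 8 < 9. The simplices of K, each written with vertices in increasing order, are:

  0-simplices (10): [0], [1], [2], [3], [4], [5], [6], [7], [8], [9]
  1-simplices (30): (30 of them)
  2-simplices (20): (20 of them)

giving chain groups C_0 ≅ Z^10, C_1 ≅ Z^30, C_2 ≅ Z^20.

The boundary map ∂_1: C_1 → C_0 is given by ∂[p,q] = [q] − [p].
The 10×30 boundary matrix has rank 9 and Smith normal form diag(1,1,1,1,1,1,1,1,1).

∂_2: C_2 → C_1 maps a triangle to the signed sum of its edges. For instance
  ∂[1,2,8] = [2,8] − [1,8] + [1,2],
  ∂[3,7,9] = [7,9] − [3,9] + [3,7].
The 30×20 boundary matrix has rank 20 and Smith normal form diag(1,1,1,1,1,1,1,1,1,1,1,1,1,1,1,1,1,1,1,2).

Computing H_k = (kernel of ∂_k) / (image of ∂_{k+1}):

  H_1: rank ker ∂_1 − rank ∂_2 = (30 − 9) − 20 = 1, and ∂_2 has invariant factor 2 > 1, so H_1 = Z ⊕ Z/2Z.

H_1 ≅ Z ⊕ Z/2Z.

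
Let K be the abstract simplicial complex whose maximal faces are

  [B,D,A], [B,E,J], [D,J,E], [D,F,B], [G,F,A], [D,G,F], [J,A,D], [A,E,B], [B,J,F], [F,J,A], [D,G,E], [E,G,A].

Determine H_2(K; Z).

H_2 = 0.

Fix the vertex order A < B < D < E < F < G < J and write every simplex with vertices in increasing order. Then dim K = 2 and the simplices of K are:

  0-simplices (7): A, B, D, E, F, G, J
  1-simplices (18): AB, AD, AE, AF, AG, AJ, BD, BE, BF, BJ, DE, DF, DG, DJ, EG, EJ, FG, FJ
  2-simplices (12): ABD, ABE, ADJ, AEG, AFG, AFJ, BDF, BEJ, BFJ, DEG, DEJ, DFG

so the chain groups are C_0 ≅ Z^7, C_1 ≅ Z^18, C_2 ≅ Z^12.

Boundary ∂_1: C_1 → C_0 maps an edge to its endpoints' difference, ∂[p,q] = q − p. For instance
  ∂DG = G − D.
The resulting 7×18 matrix has rank 6, and its Smith normal form has invariant factors (1,1,1,1,1,1).

Boundary ∂_2: C_2 → C_1 maps a triangle to the signed sum of its edges. For instance
  ∂DEJ = EJ − DJ + DE,
  ∂ABE = BE − AE + AB.
This gives a 18×12 integer matrix of rank 12; reducing to Smith normal form yields diagonal entries (1,1,1,1,1,1,1,1,1,1,1,2).

From H_k ≅ ker(∂_k) / im(∂_{k+1}) we obtain:

  H_2: rank ker ∂_2 − rank ∂_3 = (12 − 12) − 0 = 0, and there is no ∂_3, so H_2 = 0.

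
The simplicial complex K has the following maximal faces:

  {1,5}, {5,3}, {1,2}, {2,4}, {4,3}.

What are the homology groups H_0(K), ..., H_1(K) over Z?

H_0 ≅ Z,  H_1 ≅ Z.

Take the total order 1 < 2 < 3 < 4 < 5 on the vertex set. Then K (dimension 1) consists of the simplices:

  0-simplices (5): [1], [2], [3], [4], [5]
  1-simplices (5): [1,2], [1,5], [2,4], [3,4], [3,5]

giving chain groups C_0 ≅ Z^5, C_1 ≅ Z^5.

Boundary ∂_1: C_1 → C_0 maps an edge to its endpoints' difference, ∂[p,q] = q − p. For instance
  ∂[1,2] = [2] − [1].
The 5×5 boundary matrix has rank 4 and Smith normal form diag(1,1,1,1).

From H_k ≅ ker(∂_k) / im(∂_{k+1}) we obtain:

  H_0: rank C_0 − rank ∂_1 = 5 − 4 = 1, and the invariant factors of ∂_1 are all 1, so H_0 ≅ Z.
  H_1: rank ker ∂_1 − rank ∂_2 = (5 − 4) − 0 = 1, and there is no ∂_2, so H_1 ≅ Z.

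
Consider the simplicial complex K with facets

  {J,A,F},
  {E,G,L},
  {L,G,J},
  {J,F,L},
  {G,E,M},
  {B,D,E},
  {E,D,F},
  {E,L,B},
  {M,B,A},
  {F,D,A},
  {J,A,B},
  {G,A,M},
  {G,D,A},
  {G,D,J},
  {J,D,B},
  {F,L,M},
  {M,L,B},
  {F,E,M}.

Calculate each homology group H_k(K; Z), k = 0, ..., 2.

H_0 ≅ Z,  H_1 ≅ Z ⊕ Z/2,  H_2 = 0.

Order the vertices as A < B < D < E < F < G < J < L < M. Listing each simplex with vertices in this order, K has dimension 2 with simplices:

  0-simplices (9): A, B, D, E, F, G, J, L, M
  1-simplices (27): AB, AD, AF, AG, AJ, AM, BD, BE, BJ, BL, BM, DE, DF, DG, DJ, EF, EG, EL, EM, FJ, FL, FM, GJ, GL, GM, JL, LM
  2-simplices (18): ABJ, ABM, ADF, ADG, AFJ, AGM, BDE, BDJ, BEL, BLM, DEF, DGJ, EFM, EGL, EGM, FJL, FLM, GJL

so the chain groups are C_0 ≅ Z^9, C_1 ≅ Z^27, C_2 ≅ Z^18.

The boundary map ∂_1: C_1 → C_0 maps an edge to its endpoints' difference, ∂[p,q] = q − p.
As a 9×27 matrix over Z this has rank 8, with invariant factors (1,1,1,1,1,1,1,1).

The boundary map ∂_2: C_2 → C_1 maps a triangle to the signed sum of its edges. For instance
  ∂FLM = LM − FM + FL,
  ∂AFJ = FJ − AJ + AF.
As a 27×18 matrix over Z this has rank 18, with invariant factors (1,1,1,1,1,1,1,1,1,1,1,1,1,1,1,1,1,2).

Reading off H_k = ker ∂_k / im ∂_{k+1}:

  H_0: rank C_0 − rank ∂_1 = 9 − 8 = 1, and the invariant factors of ∂_1 are all 1, so H_0 ≅ Z.
  H_1: rank ker ∂_1 − rank ∂_2 = (27 − 8) − 18 = 1, and ∂_2 has invariant factor 2 > 1, so H_1 ≅ Z ⊕ Z/2.
  H_2: rank ker ∂_2 − rank ∂_3 = (18 − 18) − 0 = 0, and there is no ∂_3, so H_2 ≅ 0.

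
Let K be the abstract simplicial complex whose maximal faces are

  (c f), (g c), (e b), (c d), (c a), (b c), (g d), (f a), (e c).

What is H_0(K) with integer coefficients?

Take the total order a < b < c < d < e < f < g on the vertex set. Then K (dimension 1) consists of the simplices:

  0-simplices (7): a, b, c, d, e, f, g
  1-simplices (9): ac, af, bc, be, cd, ce, cf, cg, dg

so the chain groups are C_0 ≅ Z^7, C_1 ≅ Z^9.

The boundary map ∂_1: C_1 → C_0 sends each edge [p,q] (with p < q) to q − p. For instance
  ∂be = e − b.
This gives a 7×9 integer matrix of rank 6; reducing to Smith normal form yields diagonal entries (1,1,1,1,1,1).

Reading off H_k = ker ∂_k / im ∂_{k+1}:

  H_0: rank C_0 − rank ∂_1 = 7 − 6 = 1, and the invariant factors of ∂_1 are all 1, so H_0 ≅ Z.

H_0 = Z.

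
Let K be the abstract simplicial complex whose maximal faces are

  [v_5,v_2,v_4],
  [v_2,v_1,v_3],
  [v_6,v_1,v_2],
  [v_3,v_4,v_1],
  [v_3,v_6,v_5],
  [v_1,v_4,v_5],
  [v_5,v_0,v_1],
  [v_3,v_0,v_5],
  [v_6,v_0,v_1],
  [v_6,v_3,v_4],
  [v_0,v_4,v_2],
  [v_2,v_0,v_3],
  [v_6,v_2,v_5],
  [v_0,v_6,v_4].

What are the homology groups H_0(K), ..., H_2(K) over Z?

We work with the vertex ordering v_0 < v_1 < v_2 < v_3 < v_4 < v_5 < v_6. The simplices of K, each written with vertices in increasing order, are:

  0-simplices (7): [v_0], [v_1], [v_2], [v_3], [v_4], [v_5], [v_6]
  1-simplices (21): (21 of them)
  2-simplices (14): (14 of them)

giving chain groups C_0 ≅ Z^7, C_1 ≅ Z^21, C_2 ≅ Z^14.

The boundary map ∂_1: C_1 → C_0 maps an edge to its endpoints' difference, ∂[p,q] = q − p. For instance
  ∂[v_0,v_3] = [v_3] − [v_0].
This gives a 7×21 integer matrix of rank 6; reducing to Smith normal form yields diagonal entries (1,1,1,1,1,1).

∂_2: C_2 → C_1 acts by ∂[p,q,r] = [q,r] − [p,r] + [p,q]. For instance
  ∂[v_1,v_4,v_5] = [v_4,v_5] − [v_1,v_5] + [v_1,v_4],
  ∂[v_1,v_3,v_4] = [v_3,v_4] − [v_1,v_4] + [v_1,v_3].
The 21×14 boundary matrix has rank 13 and Smith normal form diag(1,1,1,1,1,1,1,1,1,1,1,1,1).

Now H_k = ker ∂_k / im ∂_{k+1}, so:

  H_0: rank C_0 − rank ∂_1 = 7 − 6 = 1, and the invariant factors of ∂_1 are all 1, so H_0 = Z.
  H_1: rank ker ∂_1 − rank ∂_2 = (21 − 6) − 13 = 2, and the invariant factors of ∂_2 are all 1, so H_1 = Z^2.
  H_2: rank ker ∂_2 − rank ∂_3 = (14 − 13) − 0 = 1, and there is no ∂_3, so H_2 = Z.

As a check, the Euler characteristic is 7 − 21 + 14 = 0, which agrees with 1 − 2 + 1 = 0.

H_0 ≅ Z,  H_1 ≅ Z^2,  H_2 ≅ Z.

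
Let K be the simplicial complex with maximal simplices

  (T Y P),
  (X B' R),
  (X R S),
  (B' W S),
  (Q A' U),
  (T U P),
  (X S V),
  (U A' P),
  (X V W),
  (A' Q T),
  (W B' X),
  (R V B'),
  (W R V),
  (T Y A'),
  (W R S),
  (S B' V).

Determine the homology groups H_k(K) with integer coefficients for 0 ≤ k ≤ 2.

Order the vertices as P < Q < R < S < T < U < V < W < X < Y < A' < B'. Listing each simplex with vertices in this order, K has dimension 2 with simplices:

  0-simplices (12): [P], [Q], [R], [S], [T], [U], [V], [W], [X], [Y], [A'], [B']
  1-simplices (27): (27 of them)
  2-simplices (16): [P,T,U], [P,T,Y], [P,U,A'], [Q,T,A'], [Q,U,A'], [R,S,W], [R,S,X], [R,V,W], [R,V,B'], [R,X,B'], [S,V,X], [S,V,B'], [S,W,B'], [T,Y,A'], [V,W,X], [W,X,B']

Hence C_0 ≅ Z^12, C_1 ≅ Z^27, C_2 ≅ Z^16.

The boundary map ∂_1: C_1 → C_0 is given by ∂[p,q] = [q] − [p].
As a 12×27 matrix over Z this has rank 10, with invariant factors (1,1,1,1,1,1,1,1,1,1).

Boundary ∂_2: C_2 → C_1 sends each 2-simplex [p,q,r] to [q,r] − [p,r] + [p,q]. For instance
  ∂[R,V,B'] = [V,B'] − [R,B'] + [R,V],
  ∂[P,U,A'] = [U,A'] − [P,A'] + [P,U].
The resulting 27×16 matrix has rank 16, and its Smith normal form has invariant factors (1,1,1,1,1,1,1,1,1,1,1,1,1,1,1,2).

Reading off H_k = ker ∂_k / im ∂_{k+1}:

  H_0: rank C_0 − rank ∂_1 = 12 − 10 = 2, and the invariant factors of ∂_1 are all 1, so H_0 ≅ Z^2.
  H_1: rank ker ∂_1 − rank ∂_2 = (27 − 10) − 16 = 1, and ∂_2 has invariant factor 2 > 1, so H_1 ≅ Z ⊕ Z/2.
  H_2: rank ker ∂_2 − rank ∂_3 = (16 − 16) − 0 = 0, and there is no ∂_3, so H_2 ≅ 0.

(K is a triangulation of the disjoint union of the real projective plane RP^2 and the cylinder S^1 x I.)

H_0 = Z^2,  H_1 = Z ⊕ Z/2,  H_2 = 0.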